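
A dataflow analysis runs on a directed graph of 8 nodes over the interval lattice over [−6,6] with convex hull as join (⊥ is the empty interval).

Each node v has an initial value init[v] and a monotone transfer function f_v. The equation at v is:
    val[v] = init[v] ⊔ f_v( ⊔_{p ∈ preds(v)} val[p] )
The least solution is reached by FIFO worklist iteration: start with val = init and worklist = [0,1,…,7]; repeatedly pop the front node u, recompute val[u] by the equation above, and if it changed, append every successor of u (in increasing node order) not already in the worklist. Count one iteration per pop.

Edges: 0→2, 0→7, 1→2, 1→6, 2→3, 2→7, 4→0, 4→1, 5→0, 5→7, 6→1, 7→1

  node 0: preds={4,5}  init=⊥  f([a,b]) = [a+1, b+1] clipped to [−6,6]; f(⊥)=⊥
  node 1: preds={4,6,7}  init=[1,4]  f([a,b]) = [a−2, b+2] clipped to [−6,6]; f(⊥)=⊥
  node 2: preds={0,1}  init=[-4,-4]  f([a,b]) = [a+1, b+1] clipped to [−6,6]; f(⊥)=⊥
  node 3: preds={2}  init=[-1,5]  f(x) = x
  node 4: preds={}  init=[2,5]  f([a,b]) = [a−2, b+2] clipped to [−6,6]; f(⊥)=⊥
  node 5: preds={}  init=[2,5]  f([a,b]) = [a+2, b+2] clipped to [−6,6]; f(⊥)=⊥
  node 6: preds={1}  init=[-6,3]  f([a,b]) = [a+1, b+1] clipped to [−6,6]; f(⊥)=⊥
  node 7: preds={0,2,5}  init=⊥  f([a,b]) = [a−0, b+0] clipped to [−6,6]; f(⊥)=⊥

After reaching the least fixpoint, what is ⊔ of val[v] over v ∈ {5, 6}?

[-6,6]

Worklist (9 pops):
  #1 pop 0: in=[2,5] → [3,6] (was ⊥); enqueue []
  #2 pop 1: in=[-6,5] → [-6,6] (was [1,4]); enqueue []
  #3 pop 2: in=[-6,6] → [-5,6] (was [-4,-4]); enqueue []
  #4 pop 3: in=[-5,6] → [-5,6] (was [-1,5]); enqueue []
  #5 pop 4: in=⊥ → [2,5] (no change)
  #6 pop 5: in=⊥ → [2,5] (no change)
  #7 pop 6: in=[-6,6] → [-6,6] (was [-6,3]); enqueue [1]
  #8 pop 7: in=[-5,6] → [-5,6] (was ⊥); enqueue []
  #9 pop 1: in=[-6,6] → [-6,6] (no change)

Fixpoint:
  val[0] = [3,6]
  val[1] = [-6,6]
  val[2] = [-5,6]
  val[3] = [-5,6]
  val[4] = [2,5]
  val[5] = [2,5]
  val[6] = [-6,6]
  val[7] = [-5,6]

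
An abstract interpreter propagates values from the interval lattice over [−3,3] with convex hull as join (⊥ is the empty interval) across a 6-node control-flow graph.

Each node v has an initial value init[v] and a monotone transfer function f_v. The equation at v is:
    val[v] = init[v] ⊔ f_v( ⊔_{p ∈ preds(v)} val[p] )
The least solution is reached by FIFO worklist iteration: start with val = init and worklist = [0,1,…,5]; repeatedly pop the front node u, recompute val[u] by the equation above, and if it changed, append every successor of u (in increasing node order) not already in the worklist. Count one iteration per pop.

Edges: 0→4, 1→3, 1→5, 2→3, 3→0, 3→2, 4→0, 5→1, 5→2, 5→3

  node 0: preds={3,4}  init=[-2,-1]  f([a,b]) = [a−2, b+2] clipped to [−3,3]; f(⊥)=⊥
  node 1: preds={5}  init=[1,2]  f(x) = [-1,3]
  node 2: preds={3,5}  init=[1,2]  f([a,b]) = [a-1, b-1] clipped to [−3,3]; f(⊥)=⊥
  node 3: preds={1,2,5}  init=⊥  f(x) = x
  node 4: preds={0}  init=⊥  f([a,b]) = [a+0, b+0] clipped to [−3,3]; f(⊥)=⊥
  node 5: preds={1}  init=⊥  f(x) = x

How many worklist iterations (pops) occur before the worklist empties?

Iteration log — 16 steps:
  step 1. node 0  ⊔preds=⊥  new=[-2,-1]  stable
  step 2. node 1  ⊔preds=⊥  new=[-1,3]  old=[1,2]  +wl: 
  step 3. node 2  ⊔preds=⊥  new=[1,2]  stable
  step 4. node 3  ⊔preds=[-1,3]  new=[-1,3]  old=⊥  +wl: 0,2
  step 5. node 4  ⊔preds=[-2,-1]  new=[-2,-1]  old=⊥  +wl: 
  step 6. node 5  ⊔preds=[-1,3]  new=[-1,3]  old=⊥  +wl: 1,3
  step 7. node 0  ⊔preds=[-2,3]  new=[-3,3]  old=[-2,-1]  +wl: 4
  step 8. node 2  ⊔preds=[-1,3]  new=[-2,2]  old=[1,2]  +wl: 
  step 9. node 1  ⊔preds=[-1,3]  new=[-1,3]  stable
  step 10. node 3  ⊔preds=[-2,3]  new=[-2,3]  old=[-1,3]  +wl: 0,2
  step 11. node 4  ⊔preds=[-3,3]  new=[-3,3]  old=[-2,-1]  +wl: 
  step 12. node 0  ⊔preds=[-3,3]  new=[-3,3]  stable
  step 13. node 2  ⊔preds=[-2,3]  new=[-3,2]  old=[-2,2]  +wl: 3
  step 14. node 3  ⊔preds=[-3,3]  new=[-3,3]  old=[-2,3]  +wl: 0,2
  step 15. node 0  ⊔preds=[-3,3]  new=[-3,3]  stable
  step 16. node 2  ⊔preds=[-3,3]  new=[-3,2]  stable

Least fixpoint reached:
  node 0: [-3,3]
  node 1: [-1,3]
  node 2: [-3,2]
  node 3: [-3,3]
  node 4: [-3,3]
  node 5: [-1,3]

16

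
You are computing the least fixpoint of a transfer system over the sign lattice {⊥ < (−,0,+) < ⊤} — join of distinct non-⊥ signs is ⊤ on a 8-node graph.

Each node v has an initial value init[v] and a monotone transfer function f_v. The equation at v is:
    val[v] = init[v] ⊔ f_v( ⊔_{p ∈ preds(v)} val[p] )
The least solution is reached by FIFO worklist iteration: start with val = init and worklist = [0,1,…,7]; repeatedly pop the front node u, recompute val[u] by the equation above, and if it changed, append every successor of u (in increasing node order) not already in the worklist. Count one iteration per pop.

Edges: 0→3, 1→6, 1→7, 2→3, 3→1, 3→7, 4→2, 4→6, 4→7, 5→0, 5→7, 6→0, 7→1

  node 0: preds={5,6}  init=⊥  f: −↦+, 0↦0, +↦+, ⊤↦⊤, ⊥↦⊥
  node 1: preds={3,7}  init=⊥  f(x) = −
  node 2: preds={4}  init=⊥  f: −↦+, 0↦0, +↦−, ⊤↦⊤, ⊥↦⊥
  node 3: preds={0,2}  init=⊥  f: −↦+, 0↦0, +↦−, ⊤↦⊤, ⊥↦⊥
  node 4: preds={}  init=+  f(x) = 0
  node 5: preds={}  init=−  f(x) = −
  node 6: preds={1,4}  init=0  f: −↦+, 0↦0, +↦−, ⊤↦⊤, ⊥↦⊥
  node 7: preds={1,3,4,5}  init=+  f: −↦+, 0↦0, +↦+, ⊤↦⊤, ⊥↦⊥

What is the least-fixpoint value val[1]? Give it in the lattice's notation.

Trace (12 dequeues):
  [1] u=0 | in ⊤ | out ⊤ | prev ⊥ | push {}
  [2] u=1 | in + | out − | prev ⊥ | push {}
  [3] u=2 | in + | out − | prev ⊥ | push {}
  [4] u=3 | in ⊤ | out ⊤ | prev ⊥ | push {1}
  [5] u=4 | in ⊥ | out ⊤ | prev + | push {2}
  [6] u=5 | in ⊥ | out − | ==
  [7] u=6 | in ⊤ | out ⊤ | prev 0 | push {0}
  [8] u=7 | in ⊤ | out ⊤ | prev + | push {}
  [9] u=1 | in ⊤ | out − | ==
  [10] u=2 | in ⊤ | out ⊤ | prev − | push {3}
  [11] u=0 | in ⊤ | out ⊤ | ==
  [12] u=3 | in ⊤ | out ⊤ | ==

Converged values:
  [0] ⊤
  [1] −
  [2] ⊤
  [3] ⊤
  [4] ⊤
  [5] −
  [6] ⊤
  [7] ⊤

−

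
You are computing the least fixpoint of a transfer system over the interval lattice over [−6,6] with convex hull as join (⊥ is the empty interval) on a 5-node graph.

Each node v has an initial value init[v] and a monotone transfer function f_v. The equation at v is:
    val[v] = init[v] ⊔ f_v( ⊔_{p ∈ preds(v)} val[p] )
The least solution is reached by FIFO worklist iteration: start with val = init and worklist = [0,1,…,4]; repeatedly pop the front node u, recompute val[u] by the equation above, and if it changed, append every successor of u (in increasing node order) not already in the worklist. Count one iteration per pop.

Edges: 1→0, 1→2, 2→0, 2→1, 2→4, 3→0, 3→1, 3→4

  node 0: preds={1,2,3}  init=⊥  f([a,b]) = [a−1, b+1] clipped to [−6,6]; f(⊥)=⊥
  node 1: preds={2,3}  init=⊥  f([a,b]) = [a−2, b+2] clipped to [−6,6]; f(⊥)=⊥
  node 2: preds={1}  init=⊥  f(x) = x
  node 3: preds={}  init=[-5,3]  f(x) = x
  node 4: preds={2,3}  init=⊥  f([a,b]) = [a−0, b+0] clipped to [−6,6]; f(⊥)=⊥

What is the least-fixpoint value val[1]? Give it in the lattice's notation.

[-6,6]

Worklist (12 pops):
  #1 pop 0: in=[-5,3] → [-6,4] (was ⊥); enqueue []
  #2 pop 1: in=[-5,3] → [-6,5] (was ⊥); enqueue [0]
  #3 pop 2: in=[-6,5] → [-6,5] (was ⊥); enqueue [1]
  #4 pop 3: in=⊥ → [-5,3] (no change)
  #5 pop 4: in=[-6,5] → [-6,5] (was ⊥); enqueue []
  #6 pop 0: in=[-6,5] → [-6,6] (was [-6,4]); enqueue []
  #7 pop 1: in=[-6,5] → [-6,6] (was [-6,5]); enqueue [0,2]
  #8 pop 0: in=[-6,6] → [-6,6] (no change)
  #9 pop 2: in=[-6,6] → [-6,6] (was [-6,5]); enqueue [0,1,4]
  #10 pop 0: in=[-6,6] → [-6,6] (no change)
  #11 pop 1: in=[-6,6] → [-6,6] (no change)
  #12 pop 4: in=[-6,6] → [-6,6] (was [-6,5]); enqueue []

Fixpoint:
  val[0] = [-6,6]
  val[1] = [-6,6]
  val[2] = [-6,6]
  val[3] = [-5,3]
  val[4] = [-6,6]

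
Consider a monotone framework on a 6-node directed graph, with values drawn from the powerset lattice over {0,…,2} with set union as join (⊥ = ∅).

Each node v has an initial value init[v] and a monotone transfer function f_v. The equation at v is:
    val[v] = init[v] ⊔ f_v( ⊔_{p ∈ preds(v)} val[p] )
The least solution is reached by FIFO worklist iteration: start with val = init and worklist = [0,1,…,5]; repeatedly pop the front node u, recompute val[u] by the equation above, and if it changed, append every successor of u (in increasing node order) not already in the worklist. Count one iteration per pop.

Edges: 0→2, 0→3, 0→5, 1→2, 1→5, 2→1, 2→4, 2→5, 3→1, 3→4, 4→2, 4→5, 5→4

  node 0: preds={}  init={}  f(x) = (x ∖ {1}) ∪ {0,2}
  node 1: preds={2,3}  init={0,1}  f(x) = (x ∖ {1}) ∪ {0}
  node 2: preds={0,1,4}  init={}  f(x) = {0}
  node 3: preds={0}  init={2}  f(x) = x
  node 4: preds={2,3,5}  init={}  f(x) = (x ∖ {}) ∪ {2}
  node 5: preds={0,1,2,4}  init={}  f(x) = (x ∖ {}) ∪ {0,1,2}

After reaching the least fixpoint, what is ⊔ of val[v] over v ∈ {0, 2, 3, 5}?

{0,1,2}

Iteration log — 11 steps:
  step 1. node 0  ⊔preds={}  new={0,2}  old={}  +wl: 
  step 2. node 1  ⊔preds={2}  new={0,1,2}  old={0,1}  +wl: 
  step 3. node 2  ⊔preds={0,1,2}  new={0}  old={}  +wl: 1
  step 4. node 3  ⊔preds={0,2}  new={0,2}  old={2}  +wl: 
  step 5. node 4  ⊔preds={0,2}  new={0,2}  old={}  +wl: 2
  step 6. node 5  ⊔preds={0,1,2}  new={0,1,2}  old={}  +wl: 4
  step 7. node 1  ⊔preds={0,2}  new={0,1,2}  stable
  step 8. node 2  ⊔preds={0,1,2}  new={0}  stable
  step 9. node 4  ⊔preds={0,1,2}  new={0,1,2}  old={0,2}  +wl: 2,5
  step 10. node 2  ⊔preds={0,1,2}  new={0}  stable
  step 11. node 5  ⊔preds={0,1,2}  new={0,1,2}  stable

Least fixpoint reached:
  node 0: {0,2}
  node 1: {0,1,2}
  node 2: {0}
  node 3: {0,2}
  node 4: {0,1,2}
  node 5: {0,1,2}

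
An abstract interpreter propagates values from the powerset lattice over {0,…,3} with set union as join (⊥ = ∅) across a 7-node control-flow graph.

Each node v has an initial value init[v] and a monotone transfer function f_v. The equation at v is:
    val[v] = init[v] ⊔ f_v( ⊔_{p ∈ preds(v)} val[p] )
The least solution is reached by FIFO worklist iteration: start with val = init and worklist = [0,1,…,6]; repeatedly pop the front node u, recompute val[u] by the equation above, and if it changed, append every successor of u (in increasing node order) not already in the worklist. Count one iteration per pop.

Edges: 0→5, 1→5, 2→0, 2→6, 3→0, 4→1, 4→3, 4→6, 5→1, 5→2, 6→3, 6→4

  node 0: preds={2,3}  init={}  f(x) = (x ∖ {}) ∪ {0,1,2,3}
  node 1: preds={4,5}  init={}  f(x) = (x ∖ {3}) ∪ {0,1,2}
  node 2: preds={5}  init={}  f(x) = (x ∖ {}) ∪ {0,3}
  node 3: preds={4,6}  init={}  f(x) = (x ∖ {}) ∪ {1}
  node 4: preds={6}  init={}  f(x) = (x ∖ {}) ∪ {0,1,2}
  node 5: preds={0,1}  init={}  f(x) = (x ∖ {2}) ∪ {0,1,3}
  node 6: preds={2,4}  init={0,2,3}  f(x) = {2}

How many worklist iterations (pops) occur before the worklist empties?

13

Trace (13 dequeues):
  [1] u=0 | in {} | out {0,1,2,3} | prev {} | push {}
  [2] u=1 | in {} | out {0,1,2} | prev {} | push {}
  [3] u=2 | in {} | out {0,3} | prev {} | push {0}
  [4] u=3 | in {0,2,3} | out {0,1,2,3} | prev {} | push {}
  [5] u=4 | in {0,2,3} | out {0,1,2,3} | prev {} | push {1,3}
  [6] u=5 | in {0,1,2,3} | out {0,1,3} | prev {} | push {2}
  [7] u=6 | in {0,1,2,3} | out {0,2,3} | ==
  [8] u=0 | in {0,1,2,3} | out {0,1,2,3} | ==
  [9] u=1 | in {0,1,2,3} | out {0,1,2} | ==
  [10] u=3 | in {0,1,2,3} | out {0,1,2,3} | ==
  [11] u=2 | in {0,1,3} | out {0,1,3} | prev {0,3} | push {0,6}
  [12] u=0 | in {0,1,2,3} | out {0,1,2,3} | ==
  [13] u=6 | in {0,1,2,3} | out {0,2,3} | ==

Converged values:
  [0] {0,1,2,3}
  [1] {0,1,2}
  [2] {0,1,3}
  [3] {0,1,2,3}
  [4] {0,1,2,3}
  [5] {0,1,3}
  [6] {0,2,3}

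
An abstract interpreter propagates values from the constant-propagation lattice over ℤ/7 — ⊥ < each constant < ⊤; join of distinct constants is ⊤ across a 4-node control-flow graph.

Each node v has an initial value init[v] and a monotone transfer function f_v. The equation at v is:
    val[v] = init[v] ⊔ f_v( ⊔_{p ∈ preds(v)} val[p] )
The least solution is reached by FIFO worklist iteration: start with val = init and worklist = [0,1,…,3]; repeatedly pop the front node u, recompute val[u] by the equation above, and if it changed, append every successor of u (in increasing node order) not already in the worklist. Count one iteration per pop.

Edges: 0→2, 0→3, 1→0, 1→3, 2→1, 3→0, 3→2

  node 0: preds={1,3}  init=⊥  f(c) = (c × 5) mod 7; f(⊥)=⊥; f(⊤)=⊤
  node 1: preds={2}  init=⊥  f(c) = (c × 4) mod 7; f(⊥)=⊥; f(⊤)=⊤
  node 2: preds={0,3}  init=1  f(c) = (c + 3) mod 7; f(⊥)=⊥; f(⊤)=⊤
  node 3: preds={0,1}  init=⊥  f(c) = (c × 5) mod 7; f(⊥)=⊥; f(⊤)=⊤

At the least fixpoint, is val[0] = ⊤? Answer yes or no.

Trace (11 dequeues):
  [1] u=0 | in ⊥ | out ⊥ | ==
  [2] u=1 | in 1 | out 4 | prev ⊥ | push {0}
  [3] u=2 | in ⊥ | out 1 | ==
  [4] u=3 | in 4 | out 6 | prev ⊥ | push {2}
  [5] u=0 | in ⊤ | out ⊤ | prev ⊥ | push {3}
  [6] u=2 | in ⊤ | out ⊤ | prev 1 | push {1}
  [7] u=3 | in ⊤ | out ⊤ | prev 6 | push {0,2}
  [8] u=1 | in ⊤ | out ⊤ | prev 4 | push {3}
  [9] u=0 | in ⊤ | out ⊤ | ==
  [10] u=2 | in ⊤ | out ⊤ | ==
  [11] u=3 | in ⊤ | out ⊤ | ==

Converged values:
  [0] ⊤
  [1] ⊤
  [2] ⊤
  [3] ⊤

yes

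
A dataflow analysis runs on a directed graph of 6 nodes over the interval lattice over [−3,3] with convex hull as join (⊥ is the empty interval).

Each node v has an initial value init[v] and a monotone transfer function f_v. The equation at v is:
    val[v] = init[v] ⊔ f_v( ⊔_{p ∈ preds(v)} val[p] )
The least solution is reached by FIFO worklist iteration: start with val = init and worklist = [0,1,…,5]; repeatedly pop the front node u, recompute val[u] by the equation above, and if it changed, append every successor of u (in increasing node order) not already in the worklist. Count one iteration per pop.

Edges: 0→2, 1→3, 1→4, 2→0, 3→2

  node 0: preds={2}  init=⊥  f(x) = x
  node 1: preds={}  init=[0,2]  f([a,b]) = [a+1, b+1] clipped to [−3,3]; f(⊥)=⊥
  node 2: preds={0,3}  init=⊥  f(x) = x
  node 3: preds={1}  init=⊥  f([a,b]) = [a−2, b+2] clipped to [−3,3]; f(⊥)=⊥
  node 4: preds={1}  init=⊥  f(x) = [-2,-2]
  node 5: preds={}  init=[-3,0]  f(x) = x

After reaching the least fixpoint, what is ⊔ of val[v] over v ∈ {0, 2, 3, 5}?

Trace (9 dequeues):
  [1] u=0 | in ⊥ | out ⊥ | ==
  [2] u=1 | in ⊥ | out [0,2] | ==
  [3] u=2 | in ⊥ | out ⊥ | ==
  [4] u=3 | in [0,2] | out [-2,3] | prev ⊥ | push {2}
  [5] u=4 | in [0,2] | out [-2,-2] | prev ⊥ | push {}
  [6] u=5 | in ⊥ | out [-3,0] | ==
  [7] u=2 | in [-2,3] | out [-2,3] | prev ⊥ | push {0}
  [8] u=0 | in [-2,3] | out [-2,3] | prev ⊥ | push {2}
  [9] u=2 | in [-2,3] | out [-2,3] | ==

Converged values:
  [0] [-2,3]
  [1] [0,2]
  [2] [-2,3]
  [3] [-2,3]
  [4] [-2,-2]
  [5] [-3,0]

[-3,3]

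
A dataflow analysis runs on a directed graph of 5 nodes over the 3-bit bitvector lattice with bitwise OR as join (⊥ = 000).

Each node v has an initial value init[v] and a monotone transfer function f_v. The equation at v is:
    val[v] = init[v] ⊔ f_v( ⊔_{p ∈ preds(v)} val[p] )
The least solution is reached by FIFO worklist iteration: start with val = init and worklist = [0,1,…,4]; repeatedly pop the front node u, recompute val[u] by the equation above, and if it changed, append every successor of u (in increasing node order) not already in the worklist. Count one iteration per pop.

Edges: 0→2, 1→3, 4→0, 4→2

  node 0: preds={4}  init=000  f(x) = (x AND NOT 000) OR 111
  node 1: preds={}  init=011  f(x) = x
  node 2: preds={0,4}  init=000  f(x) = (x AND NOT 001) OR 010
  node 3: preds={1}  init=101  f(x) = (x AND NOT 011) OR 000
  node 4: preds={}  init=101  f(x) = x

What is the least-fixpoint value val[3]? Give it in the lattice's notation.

Worklist (5 pops):
  #1 pop 0: in=101 → 111 (was 000); enqueue []
  #2 pop 1: in=000 → 011 (no change)
  #3 pop 2: in=111 → 110 (was 000); enqueue []
  #4 pop 3: in=011 → 101 (no change)
  #5 pop 4: in=000 → 101 (no change)

Fixpoint:
  val[0] = 111
  val[1] = 011
  val[2] = 110
  val[3] = 101
  val[4] = 101

101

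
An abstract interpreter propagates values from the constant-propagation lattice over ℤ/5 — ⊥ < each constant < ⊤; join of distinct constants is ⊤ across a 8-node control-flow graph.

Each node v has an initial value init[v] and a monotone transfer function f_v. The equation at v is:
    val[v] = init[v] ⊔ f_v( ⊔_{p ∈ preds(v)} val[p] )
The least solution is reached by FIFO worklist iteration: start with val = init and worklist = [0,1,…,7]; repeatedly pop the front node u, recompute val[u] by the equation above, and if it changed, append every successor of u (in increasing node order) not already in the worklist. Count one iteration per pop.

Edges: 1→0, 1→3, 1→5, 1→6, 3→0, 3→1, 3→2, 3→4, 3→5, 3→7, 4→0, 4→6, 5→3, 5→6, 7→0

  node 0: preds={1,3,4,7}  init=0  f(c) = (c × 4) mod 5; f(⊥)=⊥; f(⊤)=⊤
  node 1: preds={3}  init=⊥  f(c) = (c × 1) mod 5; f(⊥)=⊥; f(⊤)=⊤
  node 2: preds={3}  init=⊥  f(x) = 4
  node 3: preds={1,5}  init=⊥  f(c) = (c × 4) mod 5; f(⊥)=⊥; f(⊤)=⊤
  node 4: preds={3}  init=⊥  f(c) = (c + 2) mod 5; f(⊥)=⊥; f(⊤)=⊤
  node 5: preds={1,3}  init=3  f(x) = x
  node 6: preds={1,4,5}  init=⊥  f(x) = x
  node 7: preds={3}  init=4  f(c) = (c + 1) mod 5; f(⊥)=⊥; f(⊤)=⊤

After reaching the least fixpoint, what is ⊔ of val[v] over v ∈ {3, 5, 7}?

Worklist (23 pops):
  #1 pop 0: in=4 → ⊤ (was 0); enqueue []
  #2 pop 1: in=⊥ → ⊥ (no change)
  #3 pop 2: in=⊥ → 4 (was ⊥); enqueue []
  #4 pop 3: in=3 → 2 (was ⊥); enqueue [0,1,2]
  #5 pop 4: in=2 → 4 (was ⊥); enqueue []
  #6 pop 5: in=2 → ⊤ (was 3); enqueue [3]
  #7 pop 6: in=⊤ → ⊤ (was ⊥); enqueue []
  #8 pop 7: in=2 → ⊤ (was 4); enqueue []
  #9 pop 0: in=⊤ → ⊤ (no change)
  #10 pop 1: in=2 → 2 (was ⊥); enqueue [0,5,6]
  #11 pop 2: in=2 → 4 (no change)
  #12 pop 3: in=⊤ → ⊤ (was 2); enqueue [1,2,4,7]
  #13 pop 0: in=⊤ → ⊤ (no change)
  #14 pop 5: in=⊤ → ⊤ (no change)
  #15 pop 6: in=⊤ → ⊤ (no change)
  #16 pop 1: in=⊤ → ⊤ (was 2); enqueue [0,3,5,6]
  #17 pop 2: in=⊤ → 4 (no change)
  #18 pop 4: in=⊤ → ⊤ (was 4); enqueue []
  #19 pop 7: in=⊤ → ⊤ (no change)
  #20 pop 0: in=⊤ → ⊤ (no change)
  #21 pop 3: in=⊤ → ⊤ (no change)
  #22 pop 5: in=⊤ → ⊤ (no change)
  #23 pop 6: in=⊤ → ⊤ (no change)

Fixpoint:
  val[0] = ⊤
  val[1] = ⊤
  val[2] = 4
  val[3] = ⊤
  val[4] = ⊤
  val[5] = ⊤
  val[6] = ⊤
  val[7] = ⊤

⊤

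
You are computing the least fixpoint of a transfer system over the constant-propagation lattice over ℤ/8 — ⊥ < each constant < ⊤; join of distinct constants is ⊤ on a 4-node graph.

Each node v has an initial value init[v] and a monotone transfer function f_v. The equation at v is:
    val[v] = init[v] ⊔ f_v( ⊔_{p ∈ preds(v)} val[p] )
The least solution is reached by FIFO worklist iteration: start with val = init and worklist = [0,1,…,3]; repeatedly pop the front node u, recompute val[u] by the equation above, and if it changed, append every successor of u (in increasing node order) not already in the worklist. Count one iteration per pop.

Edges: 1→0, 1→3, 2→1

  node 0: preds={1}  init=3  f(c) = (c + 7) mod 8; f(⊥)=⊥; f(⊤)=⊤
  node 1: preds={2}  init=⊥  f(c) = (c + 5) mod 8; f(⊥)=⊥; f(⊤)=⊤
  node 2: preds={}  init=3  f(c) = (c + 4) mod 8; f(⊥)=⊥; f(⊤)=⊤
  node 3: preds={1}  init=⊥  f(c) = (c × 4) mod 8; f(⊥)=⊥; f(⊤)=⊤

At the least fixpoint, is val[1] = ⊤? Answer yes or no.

no

Iteration log — 5 steps:
  step 1. node 0  ⊔preds=⊥  new=3  stable
  step 2. node 1  ⊔preds=3  new=0  old=⊥  +wl: 0
  step 3. node 2  ⊔preds=⊥  new=3  stable
  step 4. node 3  ⊔preds=0  new=0  old=⊥  +wl: 
  step 5. node 0  ⊔preds=0  new=⊤  old=3  +wl: 

Least fixpoint reached:
  node 0: ⊤
  node 1: 0
  node 2: 3
  node 3: 0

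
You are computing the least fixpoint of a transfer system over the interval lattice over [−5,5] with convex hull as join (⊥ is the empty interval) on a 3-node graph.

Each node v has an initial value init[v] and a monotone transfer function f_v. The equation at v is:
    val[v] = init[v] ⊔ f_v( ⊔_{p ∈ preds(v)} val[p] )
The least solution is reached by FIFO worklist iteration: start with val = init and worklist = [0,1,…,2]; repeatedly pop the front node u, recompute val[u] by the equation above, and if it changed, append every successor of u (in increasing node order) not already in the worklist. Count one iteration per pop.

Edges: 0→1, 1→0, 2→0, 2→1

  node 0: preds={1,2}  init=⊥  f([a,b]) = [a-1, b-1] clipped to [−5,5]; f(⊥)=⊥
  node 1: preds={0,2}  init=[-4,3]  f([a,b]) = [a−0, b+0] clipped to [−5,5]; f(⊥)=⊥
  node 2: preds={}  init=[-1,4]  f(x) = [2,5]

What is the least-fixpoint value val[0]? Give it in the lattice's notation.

Iteration log — 6 steps:
  step 1. node 0  ⊔preds=[-4,4]  new=[-5,3]  old=⊥  +wl: 
  step 2. node 1  ⊔preds=[-5,4]  new=[-5,4]  old=[-4,3]  +wl: 0
  step 3. node 2  ⊔preds=⊥  new=[-1,5]  old=[-1,4]  +wl: 1
  step 4. node 0  ⊔preds=[-5,5]  new=[-5,4]  old=[-5,3]  +wl: 
  step 5. node 1  ⊔preds=[-5,5]  new=[-5,5]  old=[-5,4]  +wl: 0
  step 6. node 0  ⊔preds=[-5,5]  new=[-5,4]  stable

Least fixpoint reached:
  node 0: [-5,4]
  node 1: [-5,5]
  node 2: [-1,5]

[-5,4]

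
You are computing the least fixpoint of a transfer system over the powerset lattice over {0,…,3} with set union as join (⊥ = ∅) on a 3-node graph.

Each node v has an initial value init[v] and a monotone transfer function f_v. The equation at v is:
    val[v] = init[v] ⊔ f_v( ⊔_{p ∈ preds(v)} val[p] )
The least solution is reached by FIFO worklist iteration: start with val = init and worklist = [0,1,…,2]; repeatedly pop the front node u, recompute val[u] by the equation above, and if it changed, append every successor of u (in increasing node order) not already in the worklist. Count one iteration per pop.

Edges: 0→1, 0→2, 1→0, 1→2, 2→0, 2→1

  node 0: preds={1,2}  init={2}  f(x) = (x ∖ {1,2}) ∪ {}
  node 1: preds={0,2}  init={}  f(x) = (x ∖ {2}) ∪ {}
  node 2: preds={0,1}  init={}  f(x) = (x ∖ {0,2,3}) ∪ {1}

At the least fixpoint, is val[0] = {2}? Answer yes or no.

Iteration log — 7 steps:
  step 1. node 0  ⊔preds={}  new={2}  stable
  step 2. node 1  ⊔preds={2}  new={}  stable
  step 3. node 2  ⊔preds={2}  new={1}  old={}  +wl: 0,1
  step 4. node 0  ⊔preds={1}  new={2}  stable
  step 5. node 1  ⊔preds={1,2}  new={1}  old={}  +wl: 0,2
  step 6. node 0  ⊔preds={1}  new={2}  stable
  step 7. node 2  ⊔preds={1,2}  new={1}  stable

Least fixpoint reached:
  node 0: {2}
  node 1: {1}
  node 2: {1}

yes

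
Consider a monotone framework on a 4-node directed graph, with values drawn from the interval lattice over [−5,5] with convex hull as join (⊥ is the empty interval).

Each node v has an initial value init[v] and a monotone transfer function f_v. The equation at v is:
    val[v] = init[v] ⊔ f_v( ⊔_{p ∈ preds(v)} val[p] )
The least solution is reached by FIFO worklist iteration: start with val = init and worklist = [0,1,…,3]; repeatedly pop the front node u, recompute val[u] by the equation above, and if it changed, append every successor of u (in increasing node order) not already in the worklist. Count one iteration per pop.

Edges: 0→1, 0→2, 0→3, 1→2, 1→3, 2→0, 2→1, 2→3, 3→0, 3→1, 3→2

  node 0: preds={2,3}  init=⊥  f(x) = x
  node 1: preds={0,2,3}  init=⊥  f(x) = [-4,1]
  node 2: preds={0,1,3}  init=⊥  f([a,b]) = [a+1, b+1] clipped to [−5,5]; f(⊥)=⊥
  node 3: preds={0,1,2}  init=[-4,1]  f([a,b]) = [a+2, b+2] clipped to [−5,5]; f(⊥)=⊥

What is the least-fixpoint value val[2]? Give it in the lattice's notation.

Trace (12 dequeues):
  [1] u=0 | in [-4,1] | out [-4,1] | prev ⊥ | push {}
  [2] u=1 | in [-4,1] | out [-4,1] | prev ⊥ | push {}
  [3] u=2 | in [-4,1] | out [-3,2] | prev ⊥ | push {0,1}
  [4] u=3 | in [-4,2] | out [-4,4] | prev [-4,1] | push {2}
  [5] u=0 | in [-4,4] | out [-4,4] | prev [-4,1] | push {3}
  [6] u=1 | in [-4,4] | out [-4,1] | ==
  [7] u=2 | in [-4,4] | out [-3,5] | prev [-3,2] | push {0,1}
  [8] u=3 | in [-4,5] | out [-4,5] | prev [-4,4] | push {2}
  [9] u=0 | in [-4,5] | out [-4,5] | prev [-4,4] | push {3}
  [10] u=1 | in [-4,5] | out [-4,1] | ==
  [11] u=2 | in [-4,5] | out [-3,5] | ==
  [12] u=3 | in [-4,5] | out [-4,5] | ==

Converged values:
  [0] [-4,5]
  [1] [-4,1]
  [2] [-3,5]
  [3] [-4,5]

[-3,5]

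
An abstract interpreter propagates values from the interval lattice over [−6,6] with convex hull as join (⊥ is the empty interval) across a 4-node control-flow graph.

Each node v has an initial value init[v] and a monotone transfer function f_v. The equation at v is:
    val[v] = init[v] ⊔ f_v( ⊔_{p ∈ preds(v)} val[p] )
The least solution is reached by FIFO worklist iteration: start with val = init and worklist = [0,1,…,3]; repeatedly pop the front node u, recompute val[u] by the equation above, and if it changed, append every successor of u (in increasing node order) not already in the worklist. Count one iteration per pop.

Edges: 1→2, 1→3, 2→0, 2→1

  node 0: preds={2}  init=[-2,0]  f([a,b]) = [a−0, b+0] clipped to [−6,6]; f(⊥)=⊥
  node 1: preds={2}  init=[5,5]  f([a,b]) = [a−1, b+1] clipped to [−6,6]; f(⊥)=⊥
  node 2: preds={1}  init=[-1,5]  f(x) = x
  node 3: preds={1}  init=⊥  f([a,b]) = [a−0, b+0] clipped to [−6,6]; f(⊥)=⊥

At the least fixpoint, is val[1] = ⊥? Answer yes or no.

Worklist (22 pops):
  #1 pop 0: in=[-1,5] → [-2,5] (was [-2,0]); enqueue []
  #2 pop 1: in=[-1,5] → [-2,6] (was [5,5]); enqueue []
  #3 pop 2: in=[-2,6] → [-2,6] (was [-1,5]); enqueue [0,1]
  #4 pop 3: in=[-2,6] → [-2,6] (was ⊥); enqueue []
  #5 pop 0: in=[-2,6] → [-2,6] (was [-2,5]); enqueue []
  #6 pop 1: in=[-2,6] → [-3,6] (was [-2,6]); enqueue [2,3]
  #7 pop 2: in=[-3,6] → [-3,6] (was [-2,6]); enqueue [0,1]
  #8 pop 3: in=[-3,6] → [-3,6] (was [-2,6]); enqueue []
  #9 pop 0: in=[-3,6] → [-3,6] (was [-2,6]); enqueue []
  #10 pop 1: in=[-3,6] → [-4,6] (was [-3,6]); enqueue [2,3]
  #11 pop 2: in=[-4,6] → [-4,6] (was [-3,6]); enqueue [0,1]
  #12 pop 3: in=[-4,6] → [-4,6] (was [-3,6]); enqueue []
  #13 pop 0: in=[-4,6] → [-4,6] (was [-3,6]); enqueue []
  #14 pop 1: in=[-4,6] → [-5,6] (was [-4,6]); enqueue [2,3]
  #15 pop 2: in=[-5,6] → [-5,6] (was [-4,6]); enqueue [0,1]
  #16 pop 3: in=[-5,6] → [-5,6] (was [-4,6]); enqueue []
  #17 pop 0: in=[-5,6] → [-5,6] (was [-4,6]); enqueue []
  #18 pop 1: in=[-5,6] → [-6,6] (was [-5,6]); enqueue [2,3]
  #19 pop 2: in=[-6,6] → [-6,6] (was [-5,6]); enqueue [0,1]
  #20 pop 3: in=[-6,6] → [-6,6] (was [-5,6]); enqueue []
  #21 pop 0: in=[-6,6] → [-6,6] (was [-5,6]); enqueue []
  #22 pop 1: in=[-6,6] → [-6,6] (no change)

Fixpoint:
  val[0] = [-6,6]
  val[1] = [-6,6]
  val[2] = [-6,6]
  val[3] = [-6,6]

no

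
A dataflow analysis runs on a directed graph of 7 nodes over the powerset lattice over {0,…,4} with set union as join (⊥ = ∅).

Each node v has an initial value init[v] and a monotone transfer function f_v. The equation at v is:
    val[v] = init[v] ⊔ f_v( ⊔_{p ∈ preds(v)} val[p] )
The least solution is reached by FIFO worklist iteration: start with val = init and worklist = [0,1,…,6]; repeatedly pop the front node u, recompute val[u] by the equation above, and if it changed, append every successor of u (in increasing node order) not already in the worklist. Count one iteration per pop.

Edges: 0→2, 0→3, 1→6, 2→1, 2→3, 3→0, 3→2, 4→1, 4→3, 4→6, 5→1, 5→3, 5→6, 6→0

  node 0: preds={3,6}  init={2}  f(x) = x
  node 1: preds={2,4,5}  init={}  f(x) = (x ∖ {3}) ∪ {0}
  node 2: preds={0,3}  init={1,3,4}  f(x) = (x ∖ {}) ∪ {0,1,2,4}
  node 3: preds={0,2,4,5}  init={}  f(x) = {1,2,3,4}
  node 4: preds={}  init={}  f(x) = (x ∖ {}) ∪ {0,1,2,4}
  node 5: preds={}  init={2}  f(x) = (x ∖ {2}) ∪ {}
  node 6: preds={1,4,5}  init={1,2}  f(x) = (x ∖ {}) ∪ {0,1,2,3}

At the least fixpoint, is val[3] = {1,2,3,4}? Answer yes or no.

yes

Worklist (11 pops):
  #1 pop 0: in={1,2} → {1,2} (was {2}); enqueue []
  #2 pop 1: in={1,2,3,4} → {0,1,2,4} (was {}); enqueue []
  #3 pop 2: in={1,2} → {0,1,2,3,4} (was {1,3,4}); enqueue [1]
  #4 pop 3: in={0,1,2,3,4} → {1,2,3,4} (was {}); enqueue [0,2]
  #5 pop 4: in={} → {0,1,2,4} (was {}); enqueue [3]
  #6 pop 5: in={} → {2} (no change)
  #7 pop 6: in={0,1,2,4} → {0,1,2,3,4} (was {1,2}); enqueue []
  #8 pop 1: in={0,1,2,3,4} → {0,1,2,4} (no change)
  #9 pop 0: in={0,1,2,3,4} → {0,1,2,3,4} (was {1,2}); enqueue []
  #10 pop 2: in={0,1,2,3,4} → {0,1,2,3,4} (no change)
  #11 pop 3: in={0,1,2,3,4} → {1,2,3,4} (no change)

Fixpoint:
  val[0] = {0,1,2,3,4}
  val[1] = {0,1,2,4}
  val[2] = {0,1,2,3,4}
  val[3] = {1,2,3,4}
  val[4] = {0,1,2,4}
  val[5] = {2}
  val[6] = {0,1,2,3,4}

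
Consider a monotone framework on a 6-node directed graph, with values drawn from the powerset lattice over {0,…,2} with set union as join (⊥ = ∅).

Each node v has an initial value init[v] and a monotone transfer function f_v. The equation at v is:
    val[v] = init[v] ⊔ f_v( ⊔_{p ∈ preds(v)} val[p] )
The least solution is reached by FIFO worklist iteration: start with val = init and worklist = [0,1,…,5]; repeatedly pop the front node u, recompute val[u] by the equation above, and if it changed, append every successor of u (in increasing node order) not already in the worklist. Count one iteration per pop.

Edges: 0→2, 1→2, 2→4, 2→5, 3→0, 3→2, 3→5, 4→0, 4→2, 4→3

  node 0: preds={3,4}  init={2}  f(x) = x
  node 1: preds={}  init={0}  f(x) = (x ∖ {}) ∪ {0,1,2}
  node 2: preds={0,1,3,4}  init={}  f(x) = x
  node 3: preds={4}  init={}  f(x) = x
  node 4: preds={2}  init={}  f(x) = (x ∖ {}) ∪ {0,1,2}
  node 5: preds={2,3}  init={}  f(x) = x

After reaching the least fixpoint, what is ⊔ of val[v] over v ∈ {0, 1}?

Worklist (12 pops):
  #1 pop 0: in={} → {2} (no change)
  #2 pop 1: in={} → {0,1,2} (was {0}); enqueue []
  #3 pop 2: in={0,1,2} → {0,1,2} (was {}); enqueue []
  #4 pop 3: in={} → {} (no change)
  #5 pop 4: in={0,1,2} → {0,1,2} (was {}); enqueue [0,2,3]
  #6 pop 5: in={0,1,2} → {0,1,2} (was {}); enqueue []
  #7 pop 0: in={0,1,2} → {0,1,2} (was {2}); enqueue []
  #8 pop 2: in={0,1,2} → {0,1,2} (no change)
  #9 pop 3: in={0,1,2} → {0,1,2} (was {}); enqueue [0,2,5]
  #10 pop 0: in={0,1,2} → {0,1,2} (no change)
  #11 pop 2: in={0,1,2} → {0,1,2} (no change)
  #12 pop 5: in={0,1,2} → {0,1,2} (no change)

Fixpoint:
  val[0] = {0,1,2}
  val[1] = {0,1,2}
  val[2] = {0,1,2}
  val[3] = {0,1,2}
  val[4] = {0,1,2}
  val[5] = {0,1,2}

{0,1,2}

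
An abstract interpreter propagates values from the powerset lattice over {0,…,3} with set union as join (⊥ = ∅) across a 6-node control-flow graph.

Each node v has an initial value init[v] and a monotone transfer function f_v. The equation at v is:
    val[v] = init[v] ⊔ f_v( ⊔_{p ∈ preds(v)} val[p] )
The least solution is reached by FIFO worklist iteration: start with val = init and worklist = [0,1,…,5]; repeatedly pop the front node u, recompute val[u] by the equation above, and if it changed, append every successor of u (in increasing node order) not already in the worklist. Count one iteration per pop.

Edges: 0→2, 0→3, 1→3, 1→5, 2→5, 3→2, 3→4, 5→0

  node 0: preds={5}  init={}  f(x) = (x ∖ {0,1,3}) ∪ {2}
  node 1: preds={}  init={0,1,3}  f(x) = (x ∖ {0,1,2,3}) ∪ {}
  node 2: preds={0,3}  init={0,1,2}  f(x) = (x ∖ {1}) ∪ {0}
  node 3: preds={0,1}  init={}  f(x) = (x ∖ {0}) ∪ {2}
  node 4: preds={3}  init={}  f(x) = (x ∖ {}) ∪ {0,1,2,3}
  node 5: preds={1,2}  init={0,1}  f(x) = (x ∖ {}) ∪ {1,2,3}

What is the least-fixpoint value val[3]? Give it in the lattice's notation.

Iteration log — 9 steps:
  step 1. node 0  ⊔preds={0,1}  new={2}  old={}  +wl: 
  step 2. node 1  ⊔preds={}  new={0,1,3}  stable
  step 3. node 2  ⊔preds={2}  new={0,1,2}  stable
  step 4. node 3  ⊔preds={0,1,2,3}  new={1,2,3}  old={}  +wl: 2
  step 5. node 4  ⊔preds={1,2,3}  new={0,1,2,3}  old={}  +wl: 
  step 6. node 5  ⊔preds={0,1,2,3}  new={0,1,2,3}  old={0,1}  +wl: 0
  step 7. node 2  ⊔preds={1,2,3}  new={0,1,2,3}  old={0,1,2}  +wl: 5
  step 8. node 0  ⊔preds={0,1,2,3}  new={2}  stable
  step 9. node 5  ⊔preds={0,1,2,3}  new={0,1,2,3}  stable

Least fixpoint reached:
  node 0: {2}
  node 1: {0,1,3}
  node 2: {0,1,2,3}
  node 3: {1,2,3}
  node 4: {0,1,2,3}
  node 5: {0,1,2,3}

{1,2,3}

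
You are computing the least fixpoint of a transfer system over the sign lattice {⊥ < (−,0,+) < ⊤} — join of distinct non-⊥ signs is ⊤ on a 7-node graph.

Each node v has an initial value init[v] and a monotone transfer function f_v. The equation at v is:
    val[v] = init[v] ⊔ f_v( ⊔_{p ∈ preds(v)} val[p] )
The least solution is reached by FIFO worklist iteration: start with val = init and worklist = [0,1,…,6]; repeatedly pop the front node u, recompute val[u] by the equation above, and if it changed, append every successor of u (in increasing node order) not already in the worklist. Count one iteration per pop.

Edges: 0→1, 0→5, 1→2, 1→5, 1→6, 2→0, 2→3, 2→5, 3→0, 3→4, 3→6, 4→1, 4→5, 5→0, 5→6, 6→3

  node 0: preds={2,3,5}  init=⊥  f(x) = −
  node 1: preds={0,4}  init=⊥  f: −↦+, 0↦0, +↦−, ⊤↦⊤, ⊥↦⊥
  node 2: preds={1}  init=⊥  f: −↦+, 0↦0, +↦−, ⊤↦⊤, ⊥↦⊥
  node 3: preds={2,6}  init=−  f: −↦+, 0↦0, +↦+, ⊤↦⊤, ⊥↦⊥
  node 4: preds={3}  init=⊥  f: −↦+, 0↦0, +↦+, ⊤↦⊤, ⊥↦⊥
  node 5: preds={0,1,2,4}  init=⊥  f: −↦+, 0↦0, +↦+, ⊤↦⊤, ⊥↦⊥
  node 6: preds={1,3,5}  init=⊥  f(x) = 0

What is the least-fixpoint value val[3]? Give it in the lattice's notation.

Iteration log — 15 steps:
  step 1. node 0  ⊔preds=−  new=−  old=⊥  +wl: 
  step 2. node 1  ⊔preds=−  new=+  old=⊥  +wl: 
  step 3. node 2  ⊔preds=+  new=−  old=⊥  +wl: 0
  step 4. node 3  ⊔preds=−  new=⊤  old=−  +wl: 
  step 5. node 4  ⊔preds=⊤  new=⊤  old=⊥  +wl: 1
  step 6. node 5  ⊔preds=⊤  new=⊤  old=⊥  +wl: 
  step 7. node 6  ⊔preds=⊤  new=0  old=⊥  +wl: 3
  step 8. node 0  ⊔preds=⊤  new=−  stable
  step 9. node 1  ⊔preds=⊤  new=⊤  old=+  +wl: 2,5,6
  step 10. node 3  ⊔preds=⊤  new=⊤  stable
  step 11. node 2  ⊔preds=⊤  new=⊤  old=−  +wl: 0,3
  step 12. node 5  ⊔preds=⊤  new=⊤  stable
  step 13. node 6  ⊔preds=⊤  new=0  stable
  step 14. node 0  ⊔preds=⊤  new=−  stable
  step 15. node 3  ⊔preds=⊤  new=⊤  stable

Least fixpoint reached:
  node 0: −
  node 1: ⊤
  node 2: ⊤
  node 3: ⊤
  node 4: ⊤
  node 5: ⊤
  node 6: 0

⊤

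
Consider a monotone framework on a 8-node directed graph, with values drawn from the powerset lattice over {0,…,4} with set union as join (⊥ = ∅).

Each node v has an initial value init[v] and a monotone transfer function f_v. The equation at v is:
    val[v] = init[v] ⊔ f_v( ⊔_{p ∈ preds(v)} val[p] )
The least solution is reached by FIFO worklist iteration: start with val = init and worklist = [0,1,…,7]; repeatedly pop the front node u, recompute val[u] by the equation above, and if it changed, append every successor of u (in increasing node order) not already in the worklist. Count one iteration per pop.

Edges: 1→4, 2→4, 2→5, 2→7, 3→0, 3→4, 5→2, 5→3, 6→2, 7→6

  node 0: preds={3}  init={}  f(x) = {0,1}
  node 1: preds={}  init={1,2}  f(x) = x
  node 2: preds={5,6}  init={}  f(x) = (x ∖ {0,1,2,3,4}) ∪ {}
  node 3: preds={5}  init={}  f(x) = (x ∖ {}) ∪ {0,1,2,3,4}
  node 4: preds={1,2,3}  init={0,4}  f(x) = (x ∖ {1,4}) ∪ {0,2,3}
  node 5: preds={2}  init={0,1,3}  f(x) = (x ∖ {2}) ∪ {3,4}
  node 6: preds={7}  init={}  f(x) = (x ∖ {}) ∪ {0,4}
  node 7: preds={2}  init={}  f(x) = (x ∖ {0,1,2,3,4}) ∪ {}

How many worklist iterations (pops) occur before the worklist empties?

11

Worklist (11 pops):
  #1 pop 0: in={} → {0,1} (was {}); enqueue []
  #2 pop 1: in={} → {1,2} (no change)
  #3 pop 2: in={0,1,3} → {} (no change)
  #4 pop 3: in={0,1,3} → {0,1,2,3,4} (was {}); enqueue [0]
  #5 pop 4: in={0,1,2,3,4} → {0,2,3,4} (was {0,4}); enqueue []
  #6 pop 5: in={} → {0,1,3,4} (was {0,1,3}); enqueue [2,3]
  #7 pop 6: in={} → {0,4} (was {}); enqueue []
  #8 pop 7: in={} → {} (no change)
  #9 pop 0: in={0,1,2,3,4} → {0,1} (no change)
  #10 pop 2: in={0,1,3,4} → {} (no change)
  #11 pop 3: in={0,1,3,4} → {0,1,2,3,4} (no change)

Fixpoint:
  val[0] = {0,1}
  val[1] = {1,2}
  val[2] = {}
  val[3] = {0,1,2,3,4}
  val[4] = {0,2,3,4}
  val[5] = {0,1,3,4}
  val[6] = {0,4}
  val[7] = {}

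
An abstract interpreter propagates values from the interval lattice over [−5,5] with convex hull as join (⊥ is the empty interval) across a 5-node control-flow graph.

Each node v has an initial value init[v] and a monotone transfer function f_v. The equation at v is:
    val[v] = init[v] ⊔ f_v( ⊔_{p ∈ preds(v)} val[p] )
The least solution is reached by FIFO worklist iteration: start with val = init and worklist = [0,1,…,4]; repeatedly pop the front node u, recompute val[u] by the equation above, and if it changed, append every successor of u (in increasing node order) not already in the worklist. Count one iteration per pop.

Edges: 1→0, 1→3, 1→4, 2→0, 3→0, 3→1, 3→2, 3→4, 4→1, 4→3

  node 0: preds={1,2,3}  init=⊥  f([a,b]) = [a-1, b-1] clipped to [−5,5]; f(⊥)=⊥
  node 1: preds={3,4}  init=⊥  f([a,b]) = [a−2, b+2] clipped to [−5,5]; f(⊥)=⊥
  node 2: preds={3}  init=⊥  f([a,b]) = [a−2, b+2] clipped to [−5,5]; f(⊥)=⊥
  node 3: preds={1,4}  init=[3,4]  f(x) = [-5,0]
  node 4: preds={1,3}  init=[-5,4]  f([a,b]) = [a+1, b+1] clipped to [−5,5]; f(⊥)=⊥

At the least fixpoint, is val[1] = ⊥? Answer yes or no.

no

Worklist (10 pops):
  #1 pop 0: in=[3,4] → [2,3] (was ⊥); enqueue []
  #2 pop 1: in=[-5,4] → [-5,5] (was ⊥); enqueue [0]
  #3 pop 2: in=[3,4] → [1,5] (was ⊥); enqueue []
  #4 pop 3: in=[-5,5] → [-5,4] (was [3,4]); enqueue [1,2]
  #5 pop 4: in=[-5,5] → [-5,5] (was [-5,4]); enqueue [3]
  #6 pop 0: in=[-5,5] → [-5,4] (was [2,3]); enqueue []
  #7 pop 1: in=[-5,5] → [-5,5] (no change)
  #8 pop 2: in=[-5,4] → [-5,5] (was [1,5]); enqueue [0]
  #9 pop 3: in=[-5,5] → [-5,4] (no change)
  #10 pop 0: in=[-5,5] → [-5,4] (no change)

Fixpoint:
  val[0] = [-5,4]
  val[1] = [-5,5]
  val[2] = [-5,5]
  val[3] = [-5,4]
  val[4] = [-5,5]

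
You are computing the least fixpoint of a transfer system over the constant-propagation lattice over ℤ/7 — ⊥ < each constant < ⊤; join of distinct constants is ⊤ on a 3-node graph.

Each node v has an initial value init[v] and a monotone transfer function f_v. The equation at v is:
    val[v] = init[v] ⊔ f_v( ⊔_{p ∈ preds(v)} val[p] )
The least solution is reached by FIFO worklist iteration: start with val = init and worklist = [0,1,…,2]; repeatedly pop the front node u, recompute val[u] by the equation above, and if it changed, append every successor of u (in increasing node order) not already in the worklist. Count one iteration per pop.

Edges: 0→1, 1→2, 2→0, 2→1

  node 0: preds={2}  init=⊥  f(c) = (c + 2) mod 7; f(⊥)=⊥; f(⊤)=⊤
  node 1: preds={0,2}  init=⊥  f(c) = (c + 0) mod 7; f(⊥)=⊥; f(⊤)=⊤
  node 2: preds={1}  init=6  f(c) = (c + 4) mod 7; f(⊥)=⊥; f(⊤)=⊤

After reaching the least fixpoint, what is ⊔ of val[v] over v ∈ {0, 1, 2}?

⊤

Worklist (5 pops):
  #1 pop 0: in=6 → 1 (was ⊥); enqueue []
  #2 pop 1: in=⊤ → ⊤ (was ⊥); enqueue []
  #3 pop 2: in=⊤ → ⊤ (was 6); enqueue [0,1]
  #4 pop 0: in=⊤ → ⊤ (was 1); enqueue []
  #5 pop 1: in=⊤ → ⊤ (no change)

Fixpoint:
  val[0] = ⊤
  val[1] = ⊤
  val[2] = ⊤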